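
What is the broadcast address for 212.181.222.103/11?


Network: 212.160.0.0/11
Host bits = 21
Set all host bits to 1:
Broadcast: 212.191.255.255


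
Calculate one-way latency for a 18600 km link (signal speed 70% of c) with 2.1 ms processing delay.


Speed = 0.7 * 3e5 km/s = 210000 km/s
Propagation delay = 18600 / 210000 = 0.0886 s = 88.5714 ms
Processing delay = 2.1 ms
Total one-way latency = 90.6714 ms


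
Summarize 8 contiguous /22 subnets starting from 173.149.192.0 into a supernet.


Original prefix: /22
Number of subnets: 8 = 2^3
New prefix = 22 - 3 = 19
Supernet: 173.149.192.0/19


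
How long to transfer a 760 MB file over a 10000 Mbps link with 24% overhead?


Effective throughput = 10000 * (1 - 24/100) = 7600 Mbps
File size in Mb = 760 * 8 = 6080 Mb
Time = 6080 / 7600
Time = 0.8 seconds


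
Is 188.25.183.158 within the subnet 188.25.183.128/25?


Subnet network: 188.25.183.128
Test IP AND mask: 188.25.183.128
Yes, 188.25.183.158 is in 188.25.183.128/25


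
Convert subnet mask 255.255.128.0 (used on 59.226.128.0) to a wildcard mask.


Subnet mask: 255.255.128.0
Wildcard = 255.255.255.255 - subnet mask
255 - 255 = 0
255 - 255 = 0
255 - 128 = 127
255 - 0 = 255
Wildcard: 0.0.127.255


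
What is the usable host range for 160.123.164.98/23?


Network: 160.123.164.0
Broadcast: 160.123.165.255
First usable = network + 1
Last usable = broadcast - 1
Range: 160.123.164.1 to 160.123.165.254


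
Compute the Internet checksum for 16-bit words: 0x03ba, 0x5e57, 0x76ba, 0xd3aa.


Sum all words (with carry folding):
+ 0x03ba = 0x03ba
+ 0x5e57 = 0x6211
+ 0x76ba = 0xd8cb
+ 0xd3aa = 0xac76
One's complement: ~0xac76
Checksum = 0x5389


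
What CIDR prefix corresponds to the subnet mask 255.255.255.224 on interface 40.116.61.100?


Binary: 11111111.11111111.11111111.11100000
Count leading 1s
Prefix: /27


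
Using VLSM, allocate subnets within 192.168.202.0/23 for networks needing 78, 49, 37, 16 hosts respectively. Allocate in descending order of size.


78 hosts -> /25 (126 usable): 192.168.202.0/25
49 hosts -> /26 (62 usable): 192.168.202.128/26
37 hosts -> /26 (62 usable): 192.168.202.192/26
16 hosts -> /27 (30 usable): 192.168.203.0/27
Allocation: 192.168.202.0/25 (78 hosts, 126 usable); 192.168.202.128/26 (49 hosts, 62 usable); 192.168.202.192/26 (37 hosts, 62 usable); 192.168.203.0/27 (16 hosts, 30 usable)


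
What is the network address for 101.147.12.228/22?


IP:   01100101.10010011.00001100.11100100
Mask: 11111111.11111111.11111100.00000000
AND operation:
Net:  01100101.10010011.00001100.00000000
Network: 101.147.12.0/22


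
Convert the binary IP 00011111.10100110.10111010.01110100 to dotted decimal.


00011111 = 31
10100110 = 166
10111010 = 186
01110100 = 116
IP: 31.166.186.116


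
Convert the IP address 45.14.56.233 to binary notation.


45 = 00101101
14 = 00001110
56 = 00111000
233 = 11101001
Binary: 00101101.00001110.00111000.11101001


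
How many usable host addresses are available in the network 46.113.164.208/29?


Host bits = 32 - 29 = 3
Total addresses = 2^3 = 8
Usable = total - 2 (network and broadcast)
Usable hosts: 6


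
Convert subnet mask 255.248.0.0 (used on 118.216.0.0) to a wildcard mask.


Subnet mask: 255.248.0.0
Wildcard = 255.255.255.255 - subnet mask
255 - 255 = 0
255 - 248 = 7
255 - 0 = 255
255 - 0 = 255
Wildcard: 0.7.255.255


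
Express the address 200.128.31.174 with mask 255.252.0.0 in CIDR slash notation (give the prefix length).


Binary: 11111111.11111100.00000000.00000000
Count leading 1s
Prefix: /14


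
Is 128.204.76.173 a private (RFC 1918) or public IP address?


RFC 1918 private ranges:
  10.0.0.0/8 (10.0.0.0 - 10.255.255.255)
  172.16.0.0/12 (172.16.0.0 - 172.31.255.255)
  192.168.0.0/16 (192.168.0.0 - 192.168.255.255)
Public (not in any RFC 1918 range)


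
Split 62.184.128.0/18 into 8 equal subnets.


New prefix = 18 + 3 = 21
Each subnet has 2048 addresses
  62.184.128.0/21
  62.184.136.0/21
  62.184.144.0/21
  62.184.152.0/21
  62.184.160.0/21
  62.184.168.0/21
  62.184.176.0/21
  62.184.184.0/21
Subnets: 62.184.128.0/21, 62.184.136.0/21, 62.184.144.0/21, 62.184.152.0/21, 62.184.160.0/21, 62.184.168.0/21, 62.184.176.0/21, 62.184.184.0/21


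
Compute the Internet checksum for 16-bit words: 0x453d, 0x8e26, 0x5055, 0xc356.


Sum all words (with carry folding):
+ 0x453d = 0x453d
+ 0x8e26 = 0xd363
+ 0x5055 = 0x23b9
+ 0xc356 = 0xe70f
One's complement: ~0xe70f
Checksum = 0x18f0


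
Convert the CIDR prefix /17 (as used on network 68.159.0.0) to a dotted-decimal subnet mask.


/17 means 17 network bits, 15 host bits
Binary: 11111111111111111000000000000000
Mask: 255.255.128.0


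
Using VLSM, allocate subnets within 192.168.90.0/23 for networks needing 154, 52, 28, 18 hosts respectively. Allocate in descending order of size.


154 hosts -> /24 (254 usable): 192.168.90.0/24
52 hosts -> /26 (62 usable): 192.168.91.0/26
28 hosts -> /27 (30 usable): 192.168.91.64/27
18 hosts -> /27 (30 usable): 192.168.91.96/27
Allocation: 192.168.90.0/24 (154 hosts, 254 usable); 192.168.91.0/26 (52 hosts, 62 usable); 192.168.91.64/27 (28 hosts, 30 usable); 192.168.91.96/27 (18 hosts, 30 usable)


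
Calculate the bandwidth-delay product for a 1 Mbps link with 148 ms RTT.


BDP = bandwidth * RTT
= 1 Mbps * 148 ms
= 1 * 1e6 * 148 / 1000 bits
= 148000 bits
= 18500 bytes
= 18.0664 KB
BDP = 148000 bits (18500 bytes)


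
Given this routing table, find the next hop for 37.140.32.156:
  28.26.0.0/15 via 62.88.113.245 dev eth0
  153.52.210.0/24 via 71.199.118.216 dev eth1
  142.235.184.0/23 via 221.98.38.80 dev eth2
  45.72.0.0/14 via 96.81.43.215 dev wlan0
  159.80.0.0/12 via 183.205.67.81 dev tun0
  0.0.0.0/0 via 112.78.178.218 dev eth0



Longest prefix match for 37.140.32.156:
  /15 28.26.0.0: no
  /24 153.52.210.0: no
  /23 142.235.184.0: no
  /14 45.72.0.0: no
  /12 159.80.0.0: no
  /0 0.0.0.0: MATCH
Selected: next-hop 112.78.178.218 via eth0 (matched /0)


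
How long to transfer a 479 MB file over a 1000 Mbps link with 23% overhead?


Effective throughput = 1000 * (1 - 23/100) = 770 Mbps
File size in Mb = 479 * 8 = 3832 Mb
Time = 3832 / 770
Time = 4.9766 seconds


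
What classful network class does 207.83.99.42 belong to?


First octet: 207
Binary: 11001111
110xxxxx -> Class C (192-223)
Class C, default mask 255.255.255.0 (/24)


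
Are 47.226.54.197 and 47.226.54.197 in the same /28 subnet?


Mask: 255.255.255.240
47.226.54.197 AND mask = 47.226.54.192
47.226.54.197 AND mask = 47.226.54.192
Yes, same subnet (47.226.54.192)


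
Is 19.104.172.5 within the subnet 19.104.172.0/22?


Subnet network: 19.104.172.0
Test IP AND mask: 19.104.172.0
Yes, 19.104.172.5 is in 19.104.172.0/22


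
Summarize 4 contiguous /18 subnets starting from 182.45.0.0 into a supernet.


Original prefix: /18
Number of subnets: 4 = 2^2
New prefix = 18 - 2 = 16
Supernet: 182.45.0.0/16


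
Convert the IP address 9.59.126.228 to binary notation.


9 = 00001001
59 = 00111011
126 = 01111110
228 = 11100100
Binary: 00001001.00111011.01111110.11100100


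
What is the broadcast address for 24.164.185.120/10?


Network: 24.128.0.0/10
Host bits = 22
Set all host bits to 1:
Broadcast: 24.191.255.255


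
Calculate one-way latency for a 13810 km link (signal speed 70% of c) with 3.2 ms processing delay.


Speed = 0.7 * 3e5 km/s = 210000 km/s
Propagation delay = 13810 / 210000 = 0.0658 s = 65.7619 ms
Processing delay = 3.2 ms
Total one-way latency = 68.9619 ms


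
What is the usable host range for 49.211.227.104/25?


Network: 49.211.227.0
Broadcast: 49.211.227.127
First usable = network + 1
Last usable = broadcast - 1
Range: 49.211.227.1 to 49.211.227.126


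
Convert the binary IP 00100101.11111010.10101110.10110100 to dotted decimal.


00100101 = 37
11111010 = 250
10101110 = 174
10110100 = 180
IP: 37.250.174.180


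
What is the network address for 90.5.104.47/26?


IP:   01011010.00000101.01101000.00101111
Mask: 11111111.11111111.11111111.11000000
AND operation:
Net:  01011010.00000101.01101000.00000000
Network: 90.5.104.0/26


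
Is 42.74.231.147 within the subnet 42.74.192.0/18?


Subnet network: 42.74.192.0
Test IP AND mask: 42.74.192.0
Yes, 42.74.231.147 is in 42.74.192.0/18


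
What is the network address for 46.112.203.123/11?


IP:   00101110.01110000.11001011.01111011
Mask: 11111111.11100000.00000000.00000000
AND operation:
Net:  00101110.01100000.00000000.00000000
Network: 46.96.0.0/11


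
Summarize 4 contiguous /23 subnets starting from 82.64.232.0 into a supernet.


Original prefix: /23
Number of subnets: 4 = 2^2
New prefix = 23 - 2 = 21
Supernet: 82.64.232.0/21


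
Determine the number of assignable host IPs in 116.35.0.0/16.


Host bits = 32 - 16 = 16
Total addresses = 2^16 = 65536
Usable = total - 2 (network and broadcast)
Usable hosts: 65534


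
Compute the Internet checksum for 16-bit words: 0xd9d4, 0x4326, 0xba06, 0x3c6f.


Sum all words (with carry folding):
+ 0xd9d4 = 0xd9d4
+ 0x4326 = 0x1cfb
+ 0xba06 = 0xd701
+ 0x3c6f = 0x1371
One's complement: ~0x1371
Checksum = 0xec8e


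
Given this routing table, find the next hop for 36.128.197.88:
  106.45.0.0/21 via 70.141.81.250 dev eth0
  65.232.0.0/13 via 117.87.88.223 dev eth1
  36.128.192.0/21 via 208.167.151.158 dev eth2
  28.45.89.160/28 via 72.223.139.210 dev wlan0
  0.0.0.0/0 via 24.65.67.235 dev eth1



Longest prefix match for 36.128.197.88:
  /21 106.45.0.0: no
  /13 65.232.0.0: no
  /21 36.128.192.0: MATCH
  /28 28.45.89.160: no
  /0 0.0.0.0: MATCH
Selected: next-hop 208.167.151.158 via eth2 (matched /21)


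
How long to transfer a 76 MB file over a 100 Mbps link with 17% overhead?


Effective throughput = 100 * (1 - 17/100) = 83 Mbps
File size in Mb = 76 * 8 = 608 Mb
Time = 608 / 83
Time = 7.3253 seconds


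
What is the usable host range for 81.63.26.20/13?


Network: 81.56.0.0
Broadcast: 81.63.255.255
First usable = network + 1
Last usable = broadcast - 1
Range: 81.56.0.1 to 81.63.255.254


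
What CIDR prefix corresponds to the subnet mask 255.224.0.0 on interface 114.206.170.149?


Binary: 11111111.11100000.00000000.00000000
Count leading 1s
Prefix: /11


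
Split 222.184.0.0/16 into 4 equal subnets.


New prefix = 16 + 2 = 18
Each subnet has 16384 addresses
  222.184.0.0/18
  222.184.64.0/18
  222.184.128.0/18
  222.184.192.0/18
Subnets: 222.184.0.0/18, 222.184.64.0/18, 222.184.128.0/18, 222.184.192.0/18


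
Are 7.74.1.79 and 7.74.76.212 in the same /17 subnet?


Mask: 255.255.128.0
7.74.1.79 AND mask = 7.74.0.0
7.74.76.212 AND mask = 7.74.0.0
Yes, same subnet (7.74.0.0)


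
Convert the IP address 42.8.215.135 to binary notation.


42 = 00101010
8 = 00001000
215 = 11010111
135 = 10000111
Binary: 00101010.00001000.11010111.10000111


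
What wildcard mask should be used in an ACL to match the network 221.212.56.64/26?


Subnet mask: 255.255.255.192
Wildcard = 255.255.255.255 - subnet mask
255 - 255 = 0
255 - 255 = 0
255 - 255 = 0
255 - 192 = 63
Wildcard: 0.0.0.63


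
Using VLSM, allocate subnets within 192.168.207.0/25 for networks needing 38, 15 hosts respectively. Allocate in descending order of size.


38 hosts -> /26 (62 usable): 192.168.207.0/26
15 hosts -> /27 (30 usable): 192.168.207.64/27
Allocation: 192.168.207.0/26 (38 hosts, 62 usable); 192.168.207.64/27 (15 hosts, 30 usable)


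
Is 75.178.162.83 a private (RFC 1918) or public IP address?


RFC 1918 private ranges:
  10.0.0.0/8 (10.0.0.0 - 10.255.255.255)
  172.16.0.0/12 (172.16.0.0 - 172.31.255.255)
  192.168.0.0/16 (192.168.0.0 - 192.168.255.255)
Public (not in any RFC 1918 range)


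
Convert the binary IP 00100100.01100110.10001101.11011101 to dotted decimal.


00100100 = 36
01100110 = 102
10001101 = 141
11011101 = 221
IP: 36.102.141.221


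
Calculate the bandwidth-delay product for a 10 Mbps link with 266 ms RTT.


BDP = bandwidth * RTT
= 10 Mbps * 266 ms
= 10 * 1e6 * 266 / 1000 bits
= 2660000 bits
= 332500 bytes
= 324.707 KB
BDP = 2660000 bits (332500 bytes)


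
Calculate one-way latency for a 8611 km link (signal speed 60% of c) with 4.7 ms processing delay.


Speed = 0.6 * 3e5 km/s = 180000 km/s
Propagation delay = 8611 / 180000 = 0.0478 s = 47.8389 ms
Processing delay = 4.7 ms
Total one-way latency = 52.5389 ms


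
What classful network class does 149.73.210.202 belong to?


First octet: 149
Binary: 10010101
10xxxxxx -> Class B (128-191)
Class B, default mask 255.255.0.0 (/16)


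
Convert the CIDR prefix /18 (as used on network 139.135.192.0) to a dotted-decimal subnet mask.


/18 means 18 network bits, 14 host bits
Binary: 11111111111111111100000000000000
Mask: 255.255.192.0


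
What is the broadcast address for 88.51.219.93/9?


Network: 88.0.0.0/9
Host bits = 23
Set all host bits to 1:
Broadcast: 88.127.255.255


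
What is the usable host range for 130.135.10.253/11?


Network: 130.128.0.0
Broadcast: 130.159.255.255
First usable = network + 1
Last usable = broadcast - 1
Range: 130.128.0.1 to 130.159.255.254


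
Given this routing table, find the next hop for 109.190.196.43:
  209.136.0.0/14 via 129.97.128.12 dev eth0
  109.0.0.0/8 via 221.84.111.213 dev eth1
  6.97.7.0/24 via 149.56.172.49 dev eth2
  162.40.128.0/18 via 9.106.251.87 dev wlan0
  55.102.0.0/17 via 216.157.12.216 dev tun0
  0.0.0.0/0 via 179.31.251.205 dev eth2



Longest prefix match for 109.190.196.43:
  /14 209.136.0.0: no
  /8 109.0.0.0: MATCH
  /24 6.97.7.0: no
  /18 162.40.128.0: no
  /17 55.102.0.0: no
  /0 0.0.0.0: MATCH
Selected: next-hop 221.84.111.213 via eth1 (matched /8)


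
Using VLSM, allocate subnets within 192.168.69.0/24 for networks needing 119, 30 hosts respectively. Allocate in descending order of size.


119 hosts -> /25 (126 usable): 192.168.69.0/25
30 hosts -> /27 (30 usable): 192.168.69.128/27
Allocation: 192.168.69.0/25 (119 hosts, 126 usable); 192.168.69.128/27 (30 hosts, 30 usable)


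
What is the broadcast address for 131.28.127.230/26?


Network: 131.28.127.192/26
Host bits = 6
Set all host bits to 1:
Broadcast: 131.28.127.255


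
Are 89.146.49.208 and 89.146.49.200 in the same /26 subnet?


Mask: 255.255.255.192
89.146.49.208 AND mask = 89.146.49.192
89.146.49.200 AND mask = 89.146.49.192
Yes, same subnet (89.146.49.192)


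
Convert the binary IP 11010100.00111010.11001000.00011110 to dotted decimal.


11010100 = 212
00111010 = 58
11001000 = 200
00011110 = 30
IP: 212.58.200.30


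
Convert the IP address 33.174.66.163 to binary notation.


33 = 00100001
174 = 10101110
66 = 01000010
163 = 10100011
Binary: 00100001.10101110.01000010.10100011


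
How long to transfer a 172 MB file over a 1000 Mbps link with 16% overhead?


Effective throughput = 1000 * (1 - 16/100) = 840 Mbps
File size in Mb = 172 * 8 = 1376 Mb
Time = 1376 / 840
Time = 1.6381 seconds


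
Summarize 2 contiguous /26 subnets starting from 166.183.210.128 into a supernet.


Original prefix: /26
Number of subnets: 2 = 2^1
New prefix = 26 - 1 = 25
Supernet: 166.183.210.128/25


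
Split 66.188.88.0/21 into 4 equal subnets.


New prefix = 21 + 2 = 23
Each subnet has 512 addresses
  66.188.88.0/23
  66.188.90.0/23
  66.188.92.0/23
  66.188.94.0/23
Subnets: 66.188.88.0/23, 66.188.90.0/23, 66.188.92.0/23, 66.188.94.0/23


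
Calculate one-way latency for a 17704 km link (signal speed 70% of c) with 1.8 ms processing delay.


Speed = 0.7 * 3e5 km/s = 210000 km/s
Propagation delay = 17704 / 210000 = 0.0843 s = 84.3048 ms
Processing delay = 1.8 ms
Total one-way latency = 86.1048 ms


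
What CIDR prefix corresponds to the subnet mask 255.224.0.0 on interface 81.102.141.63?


Binary: 11111111.11100000.00000000.00000000
Count leading 1s
Prefix: /11


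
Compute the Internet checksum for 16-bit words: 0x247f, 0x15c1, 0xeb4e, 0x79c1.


Sum all words (with carry folding):
+ 0x247f = 0x247f
+ 0x15c1 = 0x3a40
+ 0xeb4e = 0x258f
+ 0x79c1 = 0x9f50
One's complement: ~0x9f50
Checksum = 0x60af


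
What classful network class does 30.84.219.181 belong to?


First octet: 30
Binary: 00011110
0xxxxxxx -> Class A (1-126)
Class A, default mask 255.0.0.0 (/8)


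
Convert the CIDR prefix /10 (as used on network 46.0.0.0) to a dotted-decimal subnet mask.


/10 means 10 network bits, 22 host bits
Binary: 11111111110000000000000000000000
Mask: 255.192.0.0


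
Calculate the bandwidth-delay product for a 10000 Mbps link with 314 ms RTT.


BDP = bandwidth * RTT
= 10000 Mbps * 314 ms
= 10000 * 1e6 * 314 / 1000 bits
= 3140000000 bits
= 392500000 bytes
= 383300.7812 KB
BDP = 3140000000 bits (392500000 bytes)


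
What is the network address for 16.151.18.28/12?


IP:   00010000.10010111.00010010.00011100
Mask: 11111111.11110000.00000000.00000000
AND operation:
Net:  00010000.10010000.00000000.00000000
Network: 16.144.0.0/12


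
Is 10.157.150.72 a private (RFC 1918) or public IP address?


RFC 1918 private ranges:
  10.0.0.0/8 (10.0.0.0 - 10.255.255.255)
  172.16.0.0/12 (172.16.0.0 - 172.31.255.255)
  192.168.0.0/16 (192.168.0.0 - 192.168.255.255)
Private (in 10.0.0.0/8)


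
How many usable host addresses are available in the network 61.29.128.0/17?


Host bits = 32 - 17 = 15
Total addresses = 2^15 = 32768
Usable = total - 2 (network and broadcast)
Usable hosts: 32766


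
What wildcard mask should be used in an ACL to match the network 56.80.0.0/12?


Subnet mask: 255.240.0.0
Wildcard = 255.255.255.255 - subnet mask
255 - 255 = 0
255 - 240 = 15
255 - 0 = 255
255 - 0 = 255
Wildcard: 0.15.255.255


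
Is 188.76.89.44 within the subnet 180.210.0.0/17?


Subnet network: 180.210.0.0
Test IP AND mask: 188.76.0.0
No, 188.76.89.44 is not in 180.210.0.0/17


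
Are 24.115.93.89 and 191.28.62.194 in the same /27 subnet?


Mask: 255.255.255.224
24.115.93.89 AND mask = 24.115.93.64
191.28.62.194 AND mask = 191.28.62.192
No, different subnets (24.115.93.64 vs 191.28.62.192)


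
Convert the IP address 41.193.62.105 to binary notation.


41 = 00101001
193 = 11000001
62 = 00111110
105 = 01101001
Binary: 00101001.11000001.00111110.01101001


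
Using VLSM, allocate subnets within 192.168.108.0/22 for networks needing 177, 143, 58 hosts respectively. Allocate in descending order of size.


177 hosts -> /24 (254 usable): 192.168.108.0/24
143 hosts -> /24 (254 usable): 192.168.109.0/24
58 hosts -> /26 (62 usable): 192.168.110.0/26
Allocation: 192.168.108.0/24 (177 hosts, 254 usable); 192.168.109.0/24 (143 hosts, 254 usable); 192.168.110.0/26 (58 hosts, 62 usable)


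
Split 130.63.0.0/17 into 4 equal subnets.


New prefix = 17 + 2 = 19
Each subnet has 8192 addresses
  130.63.0.0/19
  130.63.32.0/19
  130.63.64.0/19
  130.63.96.0/19
Subnets: 130.63.0.0/19, 130.63.32.0/19, 130.63.64.0/19, 130.63.96.0/19


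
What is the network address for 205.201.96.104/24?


IP:   11001101.11001001.01100000.01101000
Mask: 11111111.11111111.11111111.00000000
AND operation:
Net:  11001101.11001001.01100000.00000000
Network: 205.201.96.0/24


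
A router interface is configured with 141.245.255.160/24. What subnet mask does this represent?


/24 means 24 network bits, 8 host bits
Binary: 11111111111111111111111100000000
Mask: 255.255.255.0


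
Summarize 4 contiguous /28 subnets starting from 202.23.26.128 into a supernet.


Original prefix: /28
Number of subnets: 4 = 2^2
New prefix = 28 - 2 = 26
Supernet: 202.23.26.128/26


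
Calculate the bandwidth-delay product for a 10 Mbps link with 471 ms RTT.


BDP = bandwidth * RTT
= 10 Mbps * 471 ms
= 10 * 1e6 * 471 / 1000 bits
= 4710000 bits
= 588750 bytes
= 574.9512 KB
BDP = 4710000 bits (588750 bytes)


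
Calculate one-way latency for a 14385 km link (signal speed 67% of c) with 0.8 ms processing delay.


Speed = 0.67 * 3e5 km/s = 201000 km/s
Propagation delay = 14385 / 201000 = 0.0716 s = 71.5672 ms
Processing delay = 0.8 ms
Total one-way latency = 72.3672 ms


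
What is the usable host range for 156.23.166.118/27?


Network: 156.23.166.96
Broadcast: 156.23.166.127
First usable = network + 1
Last usable = broadcast - 1
Range: 156.23.166.97 to 156.23.166.126


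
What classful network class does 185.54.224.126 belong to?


First octet: 185
Binary: 10111001
10xxxxxx -> Class B (128-191)
Class B, default mask 255.255.0.0 (/16)


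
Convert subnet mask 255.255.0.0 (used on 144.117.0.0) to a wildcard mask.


Subnet mask: 255.255.0.0
Wildcard = 255.255.255.255 - subnet mask
255 - 255 = 0
255 - 255 = 0
255 - 0 = 255
255 - 0 = 255
Wildcard: 0.0.255.255


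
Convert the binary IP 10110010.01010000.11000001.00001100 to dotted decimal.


10110010 = 178
01010000 = 80
11000001 = 193
00001100 = 12
IP: 178.80.193.12


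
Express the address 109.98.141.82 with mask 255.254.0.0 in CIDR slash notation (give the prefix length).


Binary: 11111111.11111110.00000000.00000000
Count leading 1s
Prefix: /15


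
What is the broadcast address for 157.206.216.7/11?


Network: 157.192.0.0/11
Host bits = 21
Set all host bits to 1:
Broadcast: 157.223.255.255


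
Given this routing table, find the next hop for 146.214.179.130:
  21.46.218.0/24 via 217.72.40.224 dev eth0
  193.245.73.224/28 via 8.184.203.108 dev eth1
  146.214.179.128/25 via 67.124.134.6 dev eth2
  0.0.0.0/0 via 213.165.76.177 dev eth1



Longest prefix match for 146.214.179.130:
  /24 21.46.218.0: no
  /28 193.245.73.224: no
  /25 146.214.179.128: MATCH
  /0 0.0.0.0: MATCH
Selected: next-hop 67.124.134.6 via eth2 (matched /25)


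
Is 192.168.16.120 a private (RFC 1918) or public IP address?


RFC 1918 private ranges:
  10.0.0.0/8 (10.0.0.0 - 10.255.255.255)
  172.16.0.0/12 (172.16.0.0 - 172.31.255.255)
  192.168.0.0/16 (192.168.0.0 - 192.168.255.255)
Private (in 192.168.0.0/16)


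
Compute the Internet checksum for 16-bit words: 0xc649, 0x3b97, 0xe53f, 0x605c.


Sum all words (with carry folding):
+ 0xc649 = 0xc649
+ 0x3b97 = 0x01e1
+ 0xe53f = 0xe720
+ 0x605c = 0x477d
One's complement: ~0x477d
Checksum = 0xb882


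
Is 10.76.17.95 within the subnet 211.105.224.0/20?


Subnet network: 211.105.224.0
Test IP AND mask: 10.76.16.0
No, 10.76.17.95 is not in 211.105.224.0/20


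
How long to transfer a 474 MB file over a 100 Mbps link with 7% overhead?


Effective throughput = 100 * (1 - 7/100) = 93 Mbps
File size in Mb = 474 * 8 = 3792 Mb
Time = 3792 / 93
Time = 40.7742 seconds


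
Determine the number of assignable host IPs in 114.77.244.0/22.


Host bits = 32 - 22 = 10
Total addresses = 2^10 = 1024
Usable = total - 2 (network and broadcast)
Usable hosts: 1022


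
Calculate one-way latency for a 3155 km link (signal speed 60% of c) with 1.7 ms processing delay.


Speed = 0.6 * 3e5 km/s = 180000 km/s
Propagation delay = 3155 / 180000 = 0.0175 s = 17.5278 ms
Processing delay = 1.7 ms
Total one-way latency = 19.2278 ms


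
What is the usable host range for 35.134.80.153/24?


Network: 35.134.80.0
Broadcast: 35.134.80.255
First usable = network + 1
Last usable = broadcast - 1
Range: 35.134.80.1 to 35.134.80.254


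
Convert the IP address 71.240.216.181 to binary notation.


71 = 01000111
240 = 11110000
216 = 11011000
181 = 10110101
Binary: 01000111.11110000.11011000.10110101


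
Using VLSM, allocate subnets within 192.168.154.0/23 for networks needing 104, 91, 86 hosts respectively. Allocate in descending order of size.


104 hosts -> /25 (126 usable): 192.168.154.0/25
91 hosts -> /25 (126 usable): 192.168.154.128/25
86 hosts -> /25 (126 usable): 192.168.155.0/25
Allocation: 192.168.154.0/25 (104 hosts, 126 usable); 192.168.154.128/25 (91 hosts, 126 usable); 192.168.155.0/25 (86 hosts, 126 usable)


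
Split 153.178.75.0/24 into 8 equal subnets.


New prefix = 24 + 3 = 27
Each subnet has 32 addresses
  153.178.75.0/27
  153.178.75.32/27
  153.178.75.64/27
  153.178.75.96/27
  153.178.75.128/27
  153.178.75.160/27
  153.178.75.192/27
  153.178.75.224/27
Subnets: 153.178.75.0/27, 153.178.75.32/27, 153.178.75.64/27, 153.178.75.96/27, 153.178.75.128/27, 153.178.75.160/27, 153.178.75.192/27, 153.178.75.224/27


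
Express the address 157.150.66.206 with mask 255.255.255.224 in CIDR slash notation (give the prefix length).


Binary: 11111111.11111111.11111111.11100000
Count leading 1s
Prefix: /27


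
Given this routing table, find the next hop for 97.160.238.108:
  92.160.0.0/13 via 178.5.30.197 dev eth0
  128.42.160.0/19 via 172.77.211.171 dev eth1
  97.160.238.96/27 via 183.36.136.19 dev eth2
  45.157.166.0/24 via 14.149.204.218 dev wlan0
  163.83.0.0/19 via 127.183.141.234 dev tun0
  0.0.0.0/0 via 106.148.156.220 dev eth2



Longest prefix match for 97.160.238.108:
  /13 92.160.0.0: no
  /19 128.42.160.0: no
  /27 97.160.238.96: MATCH
  /24 45.157.166.0: no
  /19 163.83.0.0: no
  /0 0.0.0.0: MATCH
Selected: next-hop 183.36.136.19 via eth2 (matched /27)


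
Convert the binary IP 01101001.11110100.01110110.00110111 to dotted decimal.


01101001 = 105
11110100 = 244
01110110 = 118
00110111 = 55
IP: 105.244.118.55


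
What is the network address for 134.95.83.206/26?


IP:   10000110.01011111.01010011.11001110
Mask: 11111111.11111111.11111111.11000000
AND operation:
Net:  10000110.01011111.01010011.11000000
Network: 134.95.83.192/26


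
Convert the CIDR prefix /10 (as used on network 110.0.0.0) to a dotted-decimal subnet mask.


/10 means 10 network bits, 22 host bits
Binary: 11111111110000000000000000000000
Mask: 255.192.0.0


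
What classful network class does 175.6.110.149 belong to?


First octet: 175
Binary: 10101111
10xxxxxx -> Class B (128-191)
Class B, default mask 255.255.0.0 (/16)


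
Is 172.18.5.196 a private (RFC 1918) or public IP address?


RFC 1918 private ranges:
  10.0.0.0/8 (10.0.0.0 - 10.255.255.255)
  172.16.0.0/12 (172.16.0.0 - 172.31.255.255)
  192.168.0.0/16 (192.168.0.0 - 192.168.255.255)
Private (in 172.16.0.0/12)


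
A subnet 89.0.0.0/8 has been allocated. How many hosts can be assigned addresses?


Host bits = 32 - 8 = 24
Total addresses = 2^24 = 16777216
Usable = total - 2 (network and broadcast)
Usable hosts: 16777214


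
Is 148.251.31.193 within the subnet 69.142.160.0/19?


Subnet network: 69.142.160.0
Test IP AND mask: 148.251.0.0
No, 148.251.31.193 is not in 69.142.160.0/19


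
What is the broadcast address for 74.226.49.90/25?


Network: 74.226.49.0/25
Host bits = 7
Set all host bits to 1:
Broadcast: 74.226.49.127


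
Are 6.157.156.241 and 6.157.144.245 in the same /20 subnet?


Mask: 255.255.240.0
6.157.156.241 AND mask = 6.157.144.0
6.157.144.245 AND mask = 6.157.144.0
Yes, same subnet (6.157.144.0)


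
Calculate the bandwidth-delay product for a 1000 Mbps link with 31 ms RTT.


BDP = bandwidth * RTT
= 1000 Mbps * 31 ms
= 1000 * 1e6 * 31 / 1000 bits
= 31000000 bits
= 3875000 bytes
= 3784.1797 KB
BDP = 31000000 bits (3875000 bytes)


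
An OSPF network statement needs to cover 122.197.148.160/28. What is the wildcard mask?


Subnet mask: 255.255.255.240
Wildcard = 255.255.255.255 - subnet mask
255 - 255 = 0
255 - 255 = 0
255 - 255 = 0
255 - 240 = 15
Wildcard: 0.0.0.15


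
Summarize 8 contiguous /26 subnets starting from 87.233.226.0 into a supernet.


Original prefix: /26
Number of subnets: 8 = 2^3
New prefix = 26 - 3 = 23
Supernet: 87.233.226.0/23


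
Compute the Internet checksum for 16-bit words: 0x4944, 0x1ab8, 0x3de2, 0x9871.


Sum all words (with carry folding):
+ 0x4944 = 0x4944
+ 0x1ab8 = 0x63fc
+ 0x3de2 = 0xa1de
+ 0x9871 = 0x3a50
One's complement: ~0x3a50
Checksum = 0xc5af


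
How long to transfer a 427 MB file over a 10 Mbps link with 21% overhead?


Effective throughput = 10 * (1 - 21/100) = 7.9 Mbps
File size in Mb = 427 * 8 = 3416 Mb
Time = 3416 / 7.9
Time = 432.4051 seconds


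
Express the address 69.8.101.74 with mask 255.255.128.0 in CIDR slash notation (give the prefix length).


Binary: 11111111.11111111.10000000.00000000
Count leading 1s
Prefix: /17


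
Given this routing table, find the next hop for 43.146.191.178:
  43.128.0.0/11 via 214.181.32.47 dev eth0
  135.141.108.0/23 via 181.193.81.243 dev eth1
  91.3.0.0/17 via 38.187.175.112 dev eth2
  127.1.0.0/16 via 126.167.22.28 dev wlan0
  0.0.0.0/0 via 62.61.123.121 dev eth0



Longest prefix match for 43.146.191.178:
  /11 43.128.0.0: MATCH
  /23 135.141.108.0: no
  /17 91.3.0.0: no
  /16 127.1.0.0: no
  /0 0.0.0.0: MATCH
Selected: next-hop 214.181.32.47 via eth0 (matched /11)


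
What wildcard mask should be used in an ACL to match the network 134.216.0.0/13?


Subnet mask: 255.248.0.0
Wildcard = 255.255.255.255 - subnet mask
255 - 255 = 0
255 - 248 = 7
255 - 0 = 255
255 - 0 = 255
Wildcard: 0.7.255.255


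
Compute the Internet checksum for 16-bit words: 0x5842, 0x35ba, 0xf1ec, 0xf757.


Sum all words (with carry folding):
+ 0x5842 = 0x5842
+ 0x35ba = 0x8dfc
+ 0xf1ec = 0x7fe9
+ 0xf757 = 0x7741
One's complement: ~0x7741
Checksum = 0x88be


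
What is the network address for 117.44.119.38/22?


IP:   01110101.00101100.01110111.00100110
Mask: 11111111.11111111.11111100.00000000
AND operation:
Net:  01110101.00101100.01110100.00000000
Network: 117.44.116.0/22


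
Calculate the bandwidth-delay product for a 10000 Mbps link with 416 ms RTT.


BDP = bandwidth * RTT
= 10000 Mbps * 416 ms
= 10000 * 1e6 * 416 / 1000 bits
= 4160000000 bits
= 520000000 bytes
= 507812.5 KB
BDP = 4160000000 bits (520000000 bytes)


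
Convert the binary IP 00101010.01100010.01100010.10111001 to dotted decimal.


00101010 = 42
01100010 = 98
01100010 = 98
10111001 = 185
IP: 42.98.98.185


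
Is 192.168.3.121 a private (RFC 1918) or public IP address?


RFC 1918 private ranges:
  10.0.0.0/8 (10.0.0.0 - 10.255.255.255)
  172.16.0.0/12 (172.16.0.0 - 172.31.255.255)
  192.168.0.0/16 (192.168.0.0 - 192.168.255.255)
Private (in 192.168.0.0/16)


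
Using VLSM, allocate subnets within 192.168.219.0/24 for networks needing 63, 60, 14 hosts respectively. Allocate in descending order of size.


63 hosts -> /25 (126 usable): 192.168.219.0/25
60 hosts -> /26 (62 usable): 192.168.219.128/26
14 hosts -> /28 (14 usable): 192.168.219.192/28
Allocation: 192.168.219.0/25 (63 hosts, 126 usable); 192.168.219.128/26 (60 hosts, 62 usable); 192.168.219.192/28 (14 hosts, 14 usable)


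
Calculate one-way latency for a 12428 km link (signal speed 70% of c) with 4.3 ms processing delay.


Speed = 0.7 * 3e5 km/s = 210000 km/s
Propagation delay = 12428 / 210000 = 0.0592 s = 59.181 ms
Processing delay = 4.3 ms
Total one-way latency = 63.481 ms


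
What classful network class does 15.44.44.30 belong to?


First octet: 15
Binary: 00001111
0xxxxxxx -> Class A (1-126)
Class A, default mask 255.0.0.0 (/8)


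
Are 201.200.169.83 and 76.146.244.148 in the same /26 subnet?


Mask: 255.255.255.192
201.200.169.83 AND mask = 201.200.169.64
76.146.244.148 AND mask = 76.146.244.128
No, different subnets (201.200.169.64 vs 76.146.244.128)


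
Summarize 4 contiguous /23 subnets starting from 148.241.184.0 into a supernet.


Original prefix: /23
Number of subnets: 4 = 2^2
New prefix = 23 - 2 = 21
Supernet: 148.241.184.0/21


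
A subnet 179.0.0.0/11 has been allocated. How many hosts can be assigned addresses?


Host bits = 32 - 11 = 21
Total addresses = 2^21 = 2097152
Usable = total - 2 (network and broadcast)
Usable hosts: 2097150


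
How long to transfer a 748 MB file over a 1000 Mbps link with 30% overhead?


Effective throughput = 1000 * (1 - 30/100) = 700 Mbps
File size in Mb = 748 * 8 = 5984 Mb
Time = 5984 / 700
Time = 8.5486 seconds


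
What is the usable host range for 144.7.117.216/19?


Network: 144.7.96.0
Broadcast: 144.7.127.255
First usable = network + 1
Last usable = broadcast - 1
Range: 144.7.96.1 to 144.7.127.254


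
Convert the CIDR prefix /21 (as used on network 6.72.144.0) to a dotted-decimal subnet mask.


/21 means 21 network bits, 11 host bits
Binary: 11111111111111111111100000000000
Mask: 255.255.248.0


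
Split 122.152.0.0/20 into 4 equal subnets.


New prefix = 20 + 2 = 22
Each subnet has 1024 addresses
  122.152.0.0/22
  122.152.4.0/22
  122.152.8.0/22
  122.152.12.0/22
Subnets: 122.152.0.0/22, 122.152.4.0/22, 122.152.8.0/22, 122.152.12.0/22


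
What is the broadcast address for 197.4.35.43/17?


Network: 197.4.0.0/17
Host bits = 15
Set all host bits to 1:
Broadcast: 197.4.127.255


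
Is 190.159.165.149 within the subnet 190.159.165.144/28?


Subnet network: 190.159.165.144
Test IP AND mask: 190.159.165.144
Yes, 190.159.165.149 is in 190.159.165.144/28


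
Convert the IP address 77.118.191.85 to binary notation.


77 = 01001101
118 = 01110110
191 = 10111111
85 = 01010101
Binary: 01001101.01110110.10111111.01010101


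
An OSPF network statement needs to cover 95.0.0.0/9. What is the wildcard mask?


Subnet mask: 255.128.0.0
Wildcard = 255.255.255.255 - subnet mask
255 - 255 = 0
255 - 128 = 127
255 - 0 = 255
255 - 0 = 255
Wildcard: 0.127.255.255


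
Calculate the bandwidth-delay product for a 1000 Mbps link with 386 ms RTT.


BDP = bandwidth * RTT
= 1000 Mbps * 386 ms
= 1000 * 1e6 * 386 / 1000 bits
= 386000000 bits
= 48250000 bytes
= 47119.1406 KB
BDP = 386000000 bits (48250000 bytes)


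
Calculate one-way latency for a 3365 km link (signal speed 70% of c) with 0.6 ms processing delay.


Speed = 0.7 * 3e5 km/s = 210000 km/s
Propagation delay = 3365 / 210000 = 0.016 s = 16.0238 ms
Processing delay = 0.6 ms
Total one-way latency = 16.6238 ms


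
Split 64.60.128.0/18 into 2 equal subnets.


New prefix = 18 + 1 = 19
Each subnet has 8192 addresses
  64.60.128.0/19
  64.60.160.0/19
Subnets: 64.60.128.0/19, 64.60.160.0/19


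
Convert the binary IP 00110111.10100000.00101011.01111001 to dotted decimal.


00110111 = 55
10100000 = 160
00101011 = 43
01111001 = 121
IP: 55.160.43.121


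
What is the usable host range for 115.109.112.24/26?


Network: 115.109.112.0
Broadcast: 115.109.112.63
First usable = network + 1
Last usable = broadcast - 1
Range: 115.109.112.1 to 115.109.112.62


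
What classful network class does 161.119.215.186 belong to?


First octet: 161
Binary: 10100001
10xxxxxx -> Class B (128-191)
Class B, default mask 255.255.0.0 (/16)


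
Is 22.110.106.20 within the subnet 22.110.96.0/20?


Subnet network: 22.110.96.0
Test IP AND mask: 22.110.96.0
Yes, 22.110.106.20 is in 22.110.96.0/20


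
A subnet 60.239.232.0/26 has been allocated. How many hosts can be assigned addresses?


Host bits = 32 - 26 = 6
Total addresses = 2^6 = 64
Usable = total - 2 (network and broadcast)
Usable hosts: 62


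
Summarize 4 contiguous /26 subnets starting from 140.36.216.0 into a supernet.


Original prefix: /26
Number of subnets: 4 = 2^2
New prefix = 26 - 2 = 24
Supernet: 140.36.216.0/24


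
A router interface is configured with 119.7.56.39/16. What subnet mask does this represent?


/16 means 16 network bits, 16 host bits
Binary: 11111111111111110000000000000000
Mask: 255.255.0.0


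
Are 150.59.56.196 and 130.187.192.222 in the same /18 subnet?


Mask: 255.255.192.0
150.59.56.196 AND mask = 150.59.0.0
130.187.192.222 AND mask = 130.187.192.0
No, different subnets (150.59.0.0 vs 130.187.192.0)


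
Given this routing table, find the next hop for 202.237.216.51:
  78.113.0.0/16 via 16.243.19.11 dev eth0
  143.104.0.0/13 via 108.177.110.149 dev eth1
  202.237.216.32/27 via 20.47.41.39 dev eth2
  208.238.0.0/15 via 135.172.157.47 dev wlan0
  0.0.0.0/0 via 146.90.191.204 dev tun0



Longest prefix match for 202.237.216.51:
  /16 78.113.0.0: no
  /13 143.104.0.0: no
  /27 202.237.216.32: MATCH
  /15 208.238.0.0: no
  /0 0.0.0.0: MATCH
Selected: next-hop 20.47.41.39 via eth2 (matched /27)


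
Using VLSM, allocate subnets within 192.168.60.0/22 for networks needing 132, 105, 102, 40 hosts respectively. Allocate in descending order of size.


132 hosts -> /24 (254 usable): 192.168.60.0/24
105 hosts -> /25 (126 usable): 192.168.61.0/25
102 hosts -> /25 (126 usable): 192.168.61.128/25
40 hosts -> /26 (62 usable): 192.168.62.0/26
Allocation: 192.168.60.0/24 (132 hosts, 254 usable); 192.168.61.0/25 (105 hosts, 126 usable); 192.168.61.128/25 (102 hosts, 126 usable); 192.168.62.0/26 (40 hosts, 62 usable)


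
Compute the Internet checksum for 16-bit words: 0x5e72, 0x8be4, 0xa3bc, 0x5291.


Sum all words (with carry folding):
+ 0x5e72 = 0x5e72
+ 0x8be4 = 0xea56
+ 0xa3bc = 0x8e13
+ 0x5291 = 0xe0a4
One's complement: ~0xe0a4
Checksum = 0x1f5b


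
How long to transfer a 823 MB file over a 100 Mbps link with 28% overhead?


Effective throughput = 100 * (1 - 28/100) = 72 Mbps
File size in Mb = 823 * 8 = 6584 Mb
Time = 6584 / 72
Time = 91.4444 seconds


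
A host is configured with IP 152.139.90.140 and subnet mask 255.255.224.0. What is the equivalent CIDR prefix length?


Binary: 11111111.11111111.11100000.00000000
Count leading 1s
Prefix: /19


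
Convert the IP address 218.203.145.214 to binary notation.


218 = 11011010
203 = 11001011
145 = 10010001
214 = 11010110
Binary: 11011010.11001011.10010001.11010110


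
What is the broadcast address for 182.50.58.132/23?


Network: 182.50.58.0/23
Host bits = 9
Set all host bits to 1:
Broadcast: 182.50.59.255


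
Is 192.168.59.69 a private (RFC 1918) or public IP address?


RFC 1918 private ranges:
  10.0.0.0/8 (10.0.0.0 - 10.255.255.255)
  172.16.0.0/12 (172.16.0.0 - 172.31.255.255)
  192.168.0.0/16 (192.168.0.0 - 192.168.255.255)
Private (in 192.168.0.0/16)


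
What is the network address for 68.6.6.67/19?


IP:   01000100.00000110.00000110.01000011
Mask: 11111111.11111111.11100000.00000000
AND operation:
Net:  01000100.00000110.00000000.00000000
Network: 68.6.0.0/19


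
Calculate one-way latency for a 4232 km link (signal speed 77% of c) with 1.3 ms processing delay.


Speed = 0.77 * 3e5 km/s = 231000 km/s
Propagation delay = 4232 / 231000 = 0.0183 s = 18.3203 ms
Processing delay = 1.3 ms
Total one-way latency = 19.6203 ms


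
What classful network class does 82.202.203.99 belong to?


First octet: 82
Binary: 01010010
0xxxxxxx -> Class A (1-126)
Class A, default mask 255.0.0.0 (/8)


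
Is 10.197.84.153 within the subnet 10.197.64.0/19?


Subnet network: 10.197.64.0
Test IP AND mask: 10.197.64.0
Yes, 10.197.84.153 is in 10.197.64.0/19


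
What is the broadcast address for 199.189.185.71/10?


Network: 199.128.0.0/10
Host bits = 22
Set all host bits to 1:
Broadcast: 199.191.255.255


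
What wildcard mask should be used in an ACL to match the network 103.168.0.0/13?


Subnet mask: 255.248.0.0
Wildcard = 255.255.255.255 - subnet mask
255 - 255 = 0
255 - 248 = 7
255 - 0 = 255
255 - 0 = 255
Wildcard: 0.7.255.255


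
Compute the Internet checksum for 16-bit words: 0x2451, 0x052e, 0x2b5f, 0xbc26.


Sum all words (with carry folding):
+ 0x2451 = 0x2451
+ 0x052e = 0x297f
+ 0x2b5f = 0x54de
+ 0xbc26 = 0x1105
One's complement: ~0x1105
Checksum = 0xeefa


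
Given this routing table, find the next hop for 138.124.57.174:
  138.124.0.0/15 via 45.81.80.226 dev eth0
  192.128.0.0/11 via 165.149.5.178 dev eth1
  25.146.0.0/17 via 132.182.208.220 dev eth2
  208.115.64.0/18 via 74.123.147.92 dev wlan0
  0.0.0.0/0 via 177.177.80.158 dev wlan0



Longest prefix match for 138.124.57.174:
  /15 138.124.0.0: MATCH
  /11 192.128.0.0: no
  /17 25.146.0.0: no
  /18 208.115.64.0: no
  /0 0.0.0.0: MATCH
Selected: next-hop 45.81.80.226 via eth0 (matched /15)


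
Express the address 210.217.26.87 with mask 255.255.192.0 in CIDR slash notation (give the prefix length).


Binary: 11111111.11111111.11000000.00000000
Count leading 1s
Prefix: /18
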